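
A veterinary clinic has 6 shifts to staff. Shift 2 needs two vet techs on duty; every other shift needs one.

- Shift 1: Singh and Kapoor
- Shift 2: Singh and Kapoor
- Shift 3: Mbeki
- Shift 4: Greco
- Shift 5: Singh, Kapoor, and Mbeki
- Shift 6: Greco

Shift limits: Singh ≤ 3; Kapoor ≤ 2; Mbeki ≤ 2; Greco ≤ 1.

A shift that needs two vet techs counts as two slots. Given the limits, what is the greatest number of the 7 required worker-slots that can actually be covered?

Total capacity across all vet techs is 3+2+2+1 = 8, and 7 slots are needed, so at most 7 can be filled.
Shifts {Shift 4, Shift 6} need 2 slots but only Greco are available for them, supplying at most 1 — so at least 1 slot must go unfilled.
An assignment achieving 6: Shift 1→Singh, Shift 2→Singh+Kapoor, Shift 3→Mbeki, Shift 4→Greco, Shift 5→Singh.
Loads: Singh 3/3, Kapoor 1/2, Mbeki 1/2, Greco 1/1.

6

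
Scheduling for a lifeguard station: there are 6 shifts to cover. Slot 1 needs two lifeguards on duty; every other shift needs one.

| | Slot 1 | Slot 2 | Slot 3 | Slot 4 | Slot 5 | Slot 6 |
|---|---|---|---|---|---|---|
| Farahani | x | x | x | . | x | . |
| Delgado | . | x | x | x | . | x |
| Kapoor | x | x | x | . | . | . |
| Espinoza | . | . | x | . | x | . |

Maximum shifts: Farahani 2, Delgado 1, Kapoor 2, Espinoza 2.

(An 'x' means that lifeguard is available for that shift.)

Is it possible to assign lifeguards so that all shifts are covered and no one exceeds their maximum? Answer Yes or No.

Total capacity is 7 and 7 slots are needed, so capacity alone doesn't rule it out.
Shifts {Slot 4, Slot 6} need 2 worker-slots in total, but the lifeguards available for any of those shifts (Delgado) can supply at most 1 among them. So no valid schedule exists.

No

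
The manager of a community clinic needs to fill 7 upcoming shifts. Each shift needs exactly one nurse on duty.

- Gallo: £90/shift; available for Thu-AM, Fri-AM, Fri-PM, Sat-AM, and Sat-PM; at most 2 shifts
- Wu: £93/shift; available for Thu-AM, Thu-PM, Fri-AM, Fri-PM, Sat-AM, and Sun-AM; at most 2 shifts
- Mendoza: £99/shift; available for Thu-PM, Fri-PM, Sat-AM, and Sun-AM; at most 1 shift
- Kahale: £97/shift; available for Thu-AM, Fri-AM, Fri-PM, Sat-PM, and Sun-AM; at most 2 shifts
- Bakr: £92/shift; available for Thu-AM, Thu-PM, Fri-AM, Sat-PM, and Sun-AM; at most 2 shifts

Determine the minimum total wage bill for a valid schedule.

£647

Picking the cheapest available nurse for each shift independently would cost £634, but that ignores the shift limits.
An optimal schedule: Thu-AM→Bakr, Thu-PM→Bakr, Fri-AM→Wu, Fri-PM→Wu, Sat-AM→Gallo, Sat-PM→Gallo, Sun-AM→Kahale.
Total: 92 + 92 + 93 + 93 + 90 + 90 + 97 = £647.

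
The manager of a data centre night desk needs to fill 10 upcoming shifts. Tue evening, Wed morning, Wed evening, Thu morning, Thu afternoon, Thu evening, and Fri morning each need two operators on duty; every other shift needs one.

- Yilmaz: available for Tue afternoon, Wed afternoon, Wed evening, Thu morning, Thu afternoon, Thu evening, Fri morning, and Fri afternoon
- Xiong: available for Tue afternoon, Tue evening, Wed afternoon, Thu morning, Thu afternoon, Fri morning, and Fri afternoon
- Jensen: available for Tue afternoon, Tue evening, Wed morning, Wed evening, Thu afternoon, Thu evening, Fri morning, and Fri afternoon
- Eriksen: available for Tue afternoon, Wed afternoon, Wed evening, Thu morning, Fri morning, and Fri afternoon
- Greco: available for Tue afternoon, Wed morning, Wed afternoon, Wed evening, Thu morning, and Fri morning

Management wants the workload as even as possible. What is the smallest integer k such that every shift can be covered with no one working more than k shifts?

4

With 5 operators and 17 worker-slots to fill, someone must work at least ⌈17/5⌉ = 4 shifts, so k ≥ 4.
k = 4 works: Tue afternoon→Xiong, Tue evening→Xiong+Jensen, Wed morning→Jensen+Greco, Wed afternoon→Yilmaz, Wed evening→Jensen+Eriksen, Thu morning→Xiong+Eriksen, Thu afternoon→Yilmaz+Xiong, Thu evening→Yilmaz+Jensen, Fri morning→Eriksen+Greco, Fri afternoon→Yilmaz.
Loads: Yilmaz 4, Xiong 4, Jensen 4, Eriksen 3, Greco 2 — all ≤ 4.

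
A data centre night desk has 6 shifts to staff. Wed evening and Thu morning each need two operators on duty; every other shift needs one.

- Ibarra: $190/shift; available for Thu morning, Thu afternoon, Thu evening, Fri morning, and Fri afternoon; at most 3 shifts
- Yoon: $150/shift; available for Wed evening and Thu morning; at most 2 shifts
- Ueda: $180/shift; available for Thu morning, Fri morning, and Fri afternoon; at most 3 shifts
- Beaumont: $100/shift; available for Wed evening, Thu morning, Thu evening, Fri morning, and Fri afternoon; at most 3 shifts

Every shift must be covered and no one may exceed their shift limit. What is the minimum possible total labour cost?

Wed evening can only be covered by Yoon and Beaumont, so that assignment is forced.
Thu afternoon can only be covered by Ibarra, so that assignment is forced.
Picking the cheapest available operator for each shift independently would cost $990, but that ignores the shift limits.
An optimal schedule: Wed evening→Beaumont+Yoon, Thu morning→Yoon+Ueda, Thu afternoon→Ibarra, Thu evening→Beaumont, Fri morning→Beaumont, Fri afternoon→Ueda.
Total: 100 + 150 + 150 + 180 + 190 + 100 + 100 + 180 = $1150.

$1150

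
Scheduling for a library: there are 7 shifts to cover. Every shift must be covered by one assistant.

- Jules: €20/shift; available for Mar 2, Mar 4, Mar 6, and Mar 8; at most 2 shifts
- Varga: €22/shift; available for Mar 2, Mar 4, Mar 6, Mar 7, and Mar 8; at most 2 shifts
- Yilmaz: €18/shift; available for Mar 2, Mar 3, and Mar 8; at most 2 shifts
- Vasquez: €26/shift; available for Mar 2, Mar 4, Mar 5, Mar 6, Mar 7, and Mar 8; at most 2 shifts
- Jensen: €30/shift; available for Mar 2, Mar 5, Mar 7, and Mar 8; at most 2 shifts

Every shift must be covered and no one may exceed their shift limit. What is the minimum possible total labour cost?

Mar 3 can only be covered by Yilmaz, so that assignment is forced.
Picking the cheapest available assistant for each shift independently would cost €142, but that ignores the shift limits.
An optimal schedule: Mar 2→Varga, Mar 3→Yilmaz, Mar 4→Jules, Mar 5→Vasquez, Mar 6→Jules, Mar 7→Varga, Mar 8→Yilmaz.
Total: 22 + 18 + 20 + 26 + 20 + 22 + 18 = €146.

€146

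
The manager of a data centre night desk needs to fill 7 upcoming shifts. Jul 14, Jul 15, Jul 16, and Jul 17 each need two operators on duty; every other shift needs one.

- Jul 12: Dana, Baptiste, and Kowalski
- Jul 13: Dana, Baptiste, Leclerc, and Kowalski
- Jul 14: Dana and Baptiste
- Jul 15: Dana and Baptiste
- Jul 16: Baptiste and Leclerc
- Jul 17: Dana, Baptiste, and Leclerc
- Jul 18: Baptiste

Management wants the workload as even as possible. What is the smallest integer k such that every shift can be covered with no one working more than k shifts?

With 4 operators and 11 worker-slots to fill, someone must work at least ⌈11/4⌉ = 3 shifts, so k ≥ 3.
k = 3 fails: Shifts {Jul 14, Jul 15, Jul 16, Jul 18} need 7 worker-slots in total, but the operators available for any of those shifts (Dana, Baptiste, and Leclerc) can supply at most 6 among them. So no valid schedule exists.
k = 4 works: Jul 12→Dana, Jul 13→Leclerc, Jul 14→Dana+Baptiste, Jul 15→Dana+Baptiste, Jul 16→Baptiste+Leclerc, Jul 17→Dana+Leclerc, Jul 18→Baptiste.
Loads: Dana 4, Baptiste 4, Leclerc 3, Kowalski 0 — all ≤ 4.

4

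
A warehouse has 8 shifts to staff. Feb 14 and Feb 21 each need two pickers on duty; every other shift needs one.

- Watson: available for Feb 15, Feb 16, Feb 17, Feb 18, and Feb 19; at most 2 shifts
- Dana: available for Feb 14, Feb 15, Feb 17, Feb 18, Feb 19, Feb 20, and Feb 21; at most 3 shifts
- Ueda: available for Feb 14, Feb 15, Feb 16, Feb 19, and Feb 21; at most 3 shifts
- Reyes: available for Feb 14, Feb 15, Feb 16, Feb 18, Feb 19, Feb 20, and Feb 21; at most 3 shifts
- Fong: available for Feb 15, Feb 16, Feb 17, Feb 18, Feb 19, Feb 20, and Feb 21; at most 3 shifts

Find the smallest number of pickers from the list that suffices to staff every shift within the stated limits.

4

10 slots to fill and no one can take more than 3, so at least ⌈10/3⌉ = 4 pickers are needed.
Watson, Dana, Ueda, and Reyes alone can cover everything: Feb 14→Dana+Ueda, Feb 15→Ueda, Feb 16→Watson, Feb 17→Watson, Feb 18→Dana, Feb 19→Reyes, Feb 20→Dana, Feb 21→Ueda+Reyes.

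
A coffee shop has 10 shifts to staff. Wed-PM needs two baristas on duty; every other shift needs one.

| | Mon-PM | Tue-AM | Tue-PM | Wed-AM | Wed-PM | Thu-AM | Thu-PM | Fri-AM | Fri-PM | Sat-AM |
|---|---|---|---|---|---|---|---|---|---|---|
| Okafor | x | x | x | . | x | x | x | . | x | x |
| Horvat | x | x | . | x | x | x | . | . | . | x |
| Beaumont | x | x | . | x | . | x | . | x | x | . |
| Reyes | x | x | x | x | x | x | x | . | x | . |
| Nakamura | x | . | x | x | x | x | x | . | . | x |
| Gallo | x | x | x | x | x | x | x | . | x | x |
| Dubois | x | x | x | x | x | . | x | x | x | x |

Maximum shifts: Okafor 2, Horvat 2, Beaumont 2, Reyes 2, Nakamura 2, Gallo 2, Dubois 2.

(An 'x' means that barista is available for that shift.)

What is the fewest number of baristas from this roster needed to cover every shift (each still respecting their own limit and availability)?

6

11 slots to fill and no one can take more than 2, so at least ⌈11/2⌉ = 6 baristas are needed.
Okafor, Horvat, Beaumont, Reyes, Nakamura, and Gallo alone can cover everything: Mon-PM→Reyes, Tue-AM→Horvat, Tue-PM→Okafor, Wed-AM→Reyes, Wed-PM→Nakamura+Gallo, Thu-AM→Nakamura, Thu-PM→Okafor, Fri-AM→Beaumont, Fri-PM→Beaumont, Sat-AM→Horvat.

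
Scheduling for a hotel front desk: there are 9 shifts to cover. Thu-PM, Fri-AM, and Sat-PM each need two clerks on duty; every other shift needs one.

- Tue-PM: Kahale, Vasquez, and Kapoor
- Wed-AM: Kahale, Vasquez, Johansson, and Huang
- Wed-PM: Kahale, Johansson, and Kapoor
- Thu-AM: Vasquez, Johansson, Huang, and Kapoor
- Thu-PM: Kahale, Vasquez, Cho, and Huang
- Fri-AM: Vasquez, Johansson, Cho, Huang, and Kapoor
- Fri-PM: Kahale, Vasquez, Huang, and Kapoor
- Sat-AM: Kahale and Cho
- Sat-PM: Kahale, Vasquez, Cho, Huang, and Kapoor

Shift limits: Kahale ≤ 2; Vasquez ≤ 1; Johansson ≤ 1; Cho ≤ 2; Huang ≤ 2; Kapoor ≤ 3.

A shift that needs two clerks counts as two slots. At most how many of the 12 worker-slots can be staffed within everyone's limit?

Total capacity across all clerks is 2+1+1+2+2+3 = 11, and 12 slots are needed, so at most 11 can be filled.
An assignment achieving 11: Tue-PM→Kahale, Wed-AM→Vasquez, Wed-PM→Johansson, Thu-AM→Huang, Thu-PM→Cho+Huang, Fri-AM→Cho+Kapoor, Fri-PM→Kapoor, Sat-AM→Kahale, Sat-PM→Kapoor.
Loads: Kahale 2/2, Vasquez 1/1, Johansson 1/1, Cho 2/2, Huang 2/2, Kapoor 3/3.

11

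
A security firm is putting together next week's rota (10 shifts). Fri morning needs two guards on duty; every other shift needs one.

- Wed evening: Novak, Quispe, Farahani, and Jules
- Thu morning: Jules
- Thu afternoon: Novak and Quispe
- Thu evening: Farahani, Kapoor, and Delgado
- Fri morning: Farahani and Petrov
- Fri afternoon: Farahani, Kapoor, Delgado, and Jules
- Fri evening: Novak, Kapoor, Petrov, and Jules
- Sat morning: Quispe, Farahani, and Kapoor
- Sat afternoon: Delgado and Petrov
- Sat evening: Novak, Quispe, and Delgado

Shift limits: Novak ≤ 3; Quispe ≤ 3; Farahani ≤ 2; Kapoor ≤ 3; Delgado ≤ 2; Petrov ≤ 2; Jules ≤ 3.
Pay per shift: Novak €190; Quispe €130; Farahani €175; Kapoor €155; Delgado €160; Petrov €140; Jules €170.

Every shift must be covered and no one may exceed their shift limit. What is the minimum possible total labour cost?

€1640

Thu morning can only be covered by Jules, so that assignment is forced.
Fri morning can only be covered by Farahani and Petrov, so that assignment is forced.
Picking the cheapest available guard for each shift independently would cost €1595, but that ignores the shift limits.
An optimal schedule: Wed evening→Quispe, Thu morning→Jules, Thu afternoon→Quispe, Thu evening→Kapoor, Fri morning→Petrov+Farahani, Fri afternoon→Kapoor, Fri evening→Kapoor, Sat morning→Quispe, Sat afternoon→Petrov, Sat evening→Delgado.
Total: 130 + 170 + 130 + 155 + 140 + 175 + 155 + 155 + 130 + 140 + 160 = €1640.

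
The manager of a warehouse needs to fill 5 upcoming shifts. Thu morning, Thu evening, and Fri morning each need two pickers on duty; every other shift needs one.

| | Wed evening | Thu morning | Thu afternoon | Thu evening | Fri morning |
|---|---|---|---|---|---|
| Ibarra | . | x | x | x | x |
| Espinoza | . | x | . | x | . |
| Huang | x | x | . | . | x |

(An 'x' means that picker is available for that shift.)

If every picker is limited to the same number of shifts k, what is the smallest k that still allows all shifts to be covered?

With 3 pickers and 8 worker-slots to fill, someone must work at least ⌈8/3⌉ = 3 shifts, so k ≥ 3.
k = 3 works: Wed evening→Huang, Thu morning→Espinoza+Huang, Thu afternoon→Ibarra, Thu evening→Ibarra+Espinoza, Fri morning→Ibarra+Huang.
Loads: Ibarra 3, Espinoza 2, Huang 3 — all ≤ 3.

3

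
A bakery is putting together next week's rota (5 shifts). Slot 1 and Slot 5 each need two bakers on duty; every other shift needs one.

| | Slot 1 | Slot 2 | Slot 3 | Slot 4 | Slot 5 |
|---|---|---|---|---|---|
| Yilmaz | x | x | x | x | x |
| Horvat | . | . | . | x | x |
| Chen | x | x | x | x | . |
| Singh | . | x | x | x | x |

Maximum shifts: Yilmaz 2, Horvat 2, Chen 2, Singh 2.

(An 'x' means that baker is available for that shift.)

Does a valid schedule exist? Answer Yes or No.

Yes

Slot 1 can only be covered by Yilmaz and Chen, so that assignment is forced.
One valid schedule: Slot 1→Yilmaz+Chen, Slot 2→Yilmaz, Slot 3→Chen, Slot 4→Horvat, Slot 5→Horvat+Singh.
Loads: Yilmaz 2/2, Horvat 2/2, Chen 2/2, Singh 1/2 — all within limits.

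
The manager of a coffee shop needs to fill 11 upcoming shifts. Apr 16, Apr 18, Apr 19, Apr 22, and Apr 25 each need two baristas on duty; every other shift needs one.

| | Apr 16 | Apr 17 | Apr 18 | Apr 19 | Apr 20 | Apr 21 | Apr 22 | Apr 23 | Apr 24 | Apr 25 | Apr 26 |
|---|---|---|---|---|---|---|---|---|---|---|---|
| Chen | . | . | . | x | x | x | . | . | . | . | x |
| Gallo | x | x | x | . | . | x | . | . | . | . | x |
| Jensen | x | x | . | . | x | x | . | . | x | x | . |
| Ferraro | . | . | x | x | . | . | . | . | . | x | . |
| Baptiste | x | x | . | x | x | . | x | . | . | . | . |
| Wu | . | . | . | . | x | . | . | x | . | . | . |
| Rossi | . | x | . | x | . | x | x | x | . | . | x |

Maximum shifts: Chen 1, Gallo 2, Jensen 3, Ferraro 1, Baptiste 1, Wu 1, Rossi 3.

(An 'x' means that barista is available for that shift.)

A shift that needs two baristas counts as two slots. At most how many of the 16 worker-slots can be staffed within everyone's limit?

Total capacity across all baristas is 1+2+3+1+1+1+3 = 12, and 16 slots are needed, so at most 12 can be filled.
An assignment achieving 12: Apr 16→Gallo+Jensen, Apr 17→Rossi, Apr 18→Gallo+Ferraro, Apr 19→Rossi, Apr 22→Baptiste+Rossi, Apr 23→Wu, Apr 24→Jensen, Apr 25→Jensen, Apr 26→Chen.
Loads: Chen 1/1, Gallo 2/2, Jensen 3/3, Ferraro 1/1, Baptiste 1/1, Wu 1/1, Rossi 3/3.

12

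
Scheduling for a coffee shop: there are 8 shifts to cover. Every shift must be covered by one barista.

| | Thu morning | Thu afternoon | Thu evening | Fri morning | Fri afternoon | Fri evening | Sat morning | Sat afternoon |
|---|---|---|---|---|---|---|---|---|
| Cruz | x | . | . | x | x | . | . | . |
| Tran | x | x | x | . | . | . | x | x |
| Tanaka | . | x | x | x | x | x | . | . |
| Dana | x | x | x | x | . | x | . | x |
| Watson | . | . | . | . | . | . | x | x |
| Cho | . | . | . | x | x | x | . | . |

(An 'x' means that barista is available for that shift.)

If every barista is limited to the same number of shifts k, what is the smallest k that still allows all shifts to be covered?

With 6 baristas and 8 worker-slots to fill, someone must work at least ⌈8/6⌉ = 2 shifts, so k ≥ 2.
k = 2 works: Thu morning→Cruz, Thu afternoon→Tran, Thu evening→Tanaka, Fri morning→Dana, Fri afternoon→Cruz, Fri evening→Tanaka, Sat morning→Tran, Sat afternoon→Dana.
Loads: Cruz 2, Tran 2, Tanaka 2, Dana 2, Watson 0, Cho 0 — all ≤ 2.

2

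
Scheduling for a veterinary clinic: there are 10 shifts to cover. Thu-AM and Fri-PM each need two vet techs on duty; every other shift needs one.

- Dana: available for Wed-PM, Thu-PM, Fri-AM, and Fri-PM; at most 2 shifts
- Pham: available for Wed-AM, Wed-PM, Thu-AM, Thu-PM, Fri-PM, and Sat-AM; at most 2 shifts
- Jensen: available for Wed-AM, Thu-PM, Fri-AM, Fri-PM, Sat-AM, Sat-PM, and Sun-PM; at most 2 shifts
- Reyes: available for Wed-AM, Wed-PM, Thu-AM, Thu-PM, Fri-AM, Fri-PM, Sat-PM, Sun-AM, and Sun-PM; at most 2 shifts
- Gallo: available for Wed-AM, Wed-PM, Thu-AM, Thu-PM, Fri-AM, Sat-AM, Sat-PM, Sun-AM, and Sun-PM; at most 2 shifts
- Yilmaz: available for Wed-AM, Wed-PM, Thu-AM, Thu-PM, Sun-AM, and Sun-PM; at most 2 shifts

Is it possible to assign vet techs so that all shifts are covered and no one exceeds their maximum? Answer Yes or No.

Yes

One valid schedule: Wed-AM→Pham, Wed-PM→Gallo, Thu-AM→Gallo+Yilmaz, Thu-PM→Yilmaz, Fri-AM→Dana, Fri-PM→Dana+Reyes, Sat-AM→Pham, Sat-PM→Jensen, Sun-AM→Reyes, Sun-PM→Jensen.
Loads: Dana 2/2, Pham 2/2, Jensen 2/2, Reyes 2/2, Gallo 2/2, Yilmaz 2/2 — all within limits.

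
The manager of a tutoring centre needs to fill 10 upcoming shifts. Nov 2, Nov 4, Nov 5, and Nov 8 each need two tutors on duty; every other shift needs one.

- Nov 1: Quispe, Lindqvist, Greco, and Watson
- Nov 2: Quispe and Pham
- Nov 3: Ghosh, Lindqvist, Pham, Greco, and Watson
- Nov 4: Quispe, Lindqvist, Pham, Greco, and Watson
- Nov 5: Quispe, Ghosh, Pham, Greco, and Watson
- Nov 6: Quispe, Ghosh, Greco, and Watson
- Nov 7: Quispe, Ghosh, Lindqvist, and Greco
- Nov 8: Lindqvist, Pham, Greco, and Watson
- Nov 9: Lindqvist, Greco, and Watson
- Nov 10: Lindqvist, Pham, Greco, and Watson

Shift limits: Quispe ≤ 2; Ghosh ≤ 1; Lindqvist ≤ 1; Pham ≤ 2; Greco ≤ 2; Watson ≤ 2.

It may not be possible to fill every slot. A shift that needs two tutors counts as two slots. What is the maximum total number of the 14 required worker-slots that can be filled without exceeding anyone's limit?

Total capacity across all tutors is 2+1+1+2+2+2 = 10, and 14 slots are needed, so at most 10 can be filled.
An assignment achieving 10: Nov 1→Quispe, Nov 2→Quispe+Pham, Nov 3→Watson, Nov 6→Ghosh, Nov 7→Greco, Nov 8→Pham+Greco, Nov 9→Lindqvist, Nov 10→Watson.
Loads: Quispe 2/2, Ghosh 1/1, Lindqvist 1/1, Pham 2/2, Greco 2/2, Watson 2/2.

10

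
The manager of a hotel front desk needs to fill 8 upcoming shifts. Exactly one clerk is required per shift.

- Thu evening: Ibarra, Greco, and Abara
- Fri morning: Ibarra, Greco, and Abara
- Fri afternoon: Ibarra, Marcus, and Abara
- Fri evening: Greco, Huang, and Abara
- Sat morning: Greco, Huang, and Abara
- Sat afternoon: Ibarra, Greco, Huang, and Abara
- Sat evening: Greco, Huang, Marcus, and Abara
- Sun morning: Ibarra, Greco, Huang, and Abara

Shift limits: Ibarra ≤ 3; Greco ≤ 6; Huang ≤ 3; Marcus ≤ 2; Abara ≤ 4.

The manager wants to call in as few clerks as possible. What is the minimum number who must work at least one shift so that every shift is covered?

8 slots to fill and no one can take more than 6, so at least ⌈8/6⌉ = 2 clerks are needed.
Ibarra and Greco alone can cover everything: Thu evening→Ibarra, Fri morning→Ibarra, Fri afternoon→Ibarra, Fri evening→Greco, Sat morning→Greco, Sat afternoon→Greco, Sat evening→Greco, Sun morning→Greco.

2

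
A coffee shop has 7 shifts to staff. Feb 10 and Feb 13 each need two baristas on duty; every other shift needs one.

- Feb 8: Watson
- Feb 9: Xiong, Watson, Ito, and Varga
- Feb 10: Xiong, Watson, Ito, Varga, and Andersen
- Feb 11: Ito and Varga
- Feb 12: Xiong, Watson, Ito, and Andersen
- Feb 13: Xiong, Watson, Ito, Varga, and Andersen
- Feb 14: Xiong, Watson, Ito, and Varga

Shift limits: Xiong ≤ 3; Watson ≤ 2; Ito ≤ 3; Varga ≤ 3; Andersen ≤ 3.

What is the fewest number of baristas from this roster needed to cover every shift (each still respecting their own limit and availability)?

9 slots to fill and no one can take more than 3, so at least ⌈9/3⌉ = 3 baristas are needed.
No set of 3 baristas can cover every shift (each such set leaves at least one shift with no one available or exceeds a cap).
Xiong, Watson, Ito, and Varga alone can cover everything: Feb 8→Watson, Feb 9→Xiong, Feb 10→Watson+Ito, Feb 11→Ito, Feb 12→Xiong, Feb 13→Ito+Varga, Feb 14→Xiong.

4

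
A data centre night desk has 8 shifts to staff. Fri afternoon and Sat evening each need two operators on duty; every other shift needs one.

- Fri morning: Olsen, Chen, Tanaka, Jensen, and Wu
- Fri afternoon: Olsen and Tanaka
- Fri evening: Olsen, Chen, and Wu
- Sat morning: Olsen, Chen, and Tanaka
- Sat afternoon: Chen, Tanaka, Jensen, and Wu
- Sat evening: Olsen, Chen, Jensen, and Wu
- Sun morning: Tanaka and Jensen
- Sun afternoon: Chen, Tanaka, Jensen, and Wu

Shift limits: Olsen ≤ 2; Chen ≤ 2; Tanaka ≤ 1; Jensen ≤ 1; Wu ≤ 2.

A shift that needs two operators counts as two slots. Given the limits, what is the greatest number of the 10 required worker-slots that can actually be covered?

8

Total capacity across all operators is 2+2+1+1+2 = 8, and 10 slots are needed, so at most 8 can be filled.
An assignment achieving 8: Fri afternoon→Olsen+Tanaka, Fri evening→Olsen, Sat morning→Chen, Sat afternoon→Chen, Sat evening→Wu, Sun morning→Jensen, Sun afternoon→Wu.
Loads: Olsen 2/2, Chen 2/2, Tanaka 1/1, Jensen 1/1, Wu 2/2.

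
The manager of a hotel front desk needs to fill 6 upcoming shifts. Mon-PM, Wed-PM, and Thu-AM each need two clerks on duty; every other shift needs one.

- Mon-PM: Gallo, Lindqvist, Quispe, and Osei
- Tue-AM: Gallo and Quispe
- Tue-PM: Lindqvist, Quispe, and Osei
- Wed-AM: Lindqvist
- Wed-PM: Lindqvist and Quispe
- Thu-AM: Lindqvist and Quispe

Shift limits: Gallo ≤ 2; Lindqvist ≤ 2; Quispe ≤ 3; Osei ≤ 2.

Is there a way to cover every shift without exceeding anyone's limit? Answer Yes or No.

Total capacity is 9 and 9 slots are needed, so capacity alone doesn't rule it out.
Shifts {Wed-AM, Wed-PM, Thu-AM} need 5 worker-slots in total, but the clerks available for any of those shifts (Lindqvist and Quispe) can supply at most 4 among them. So no valid schedule exists.

No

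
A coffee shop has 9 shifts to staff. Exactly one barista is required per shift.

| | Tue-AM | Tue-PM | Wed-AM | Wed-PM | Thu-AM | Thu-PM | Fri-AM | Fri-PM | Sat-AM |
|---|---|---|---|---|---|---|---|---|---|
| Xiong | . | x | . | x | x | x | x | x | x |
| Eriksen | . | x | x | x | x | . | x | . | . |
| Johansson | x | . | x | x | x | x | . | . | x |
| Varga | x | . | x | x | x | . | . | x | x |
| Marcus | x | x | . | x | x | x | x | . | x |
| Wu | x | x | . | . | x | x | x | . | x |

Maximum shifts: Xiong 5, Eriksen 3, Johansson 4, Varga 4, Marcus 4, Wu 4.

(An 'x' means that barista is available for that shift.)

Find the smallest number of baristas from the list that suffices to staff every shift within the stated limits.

2

9 slots to fill and no one can take more than 5, so at least ⌈9/5⌉ = 2 baristas are needed.
Xiong and Johansson alone can cover everything: Tue-AM→Johansson, Tue-PM→Xiong, Wed-AM→Johansson, Wed-PM→Xiong, Thu-AM→Xiong, Thu-PM→Johansson, Fri-AM→Xiong, Fri-PM→Xiong, Sat-AM→Johansson.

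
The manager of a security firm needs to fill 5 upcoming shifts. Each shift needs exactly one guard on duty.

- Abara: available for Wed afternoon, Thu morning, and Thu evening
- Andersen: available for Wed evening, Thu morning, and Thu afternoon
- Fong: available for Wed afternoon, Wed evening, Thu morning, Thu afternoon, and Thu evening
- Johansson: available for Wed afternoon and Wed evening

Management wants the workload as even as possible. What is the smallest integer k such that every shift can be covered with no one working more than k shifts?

With 4 guards and 5 worker-slots to fill, someone must work at least ⌈5/4⌉ = 2 shifts, so k ≥ 2.
k = 2 works: Wed afternoon→Abara, Wed evening→Andersen, Thu morning→Fong, Thu afternoon→Andersen, Thu evening→Abara.
Loads: Abara 2, Andersen 2, Fong 1, Johansson 0 — all ≤ 2.

2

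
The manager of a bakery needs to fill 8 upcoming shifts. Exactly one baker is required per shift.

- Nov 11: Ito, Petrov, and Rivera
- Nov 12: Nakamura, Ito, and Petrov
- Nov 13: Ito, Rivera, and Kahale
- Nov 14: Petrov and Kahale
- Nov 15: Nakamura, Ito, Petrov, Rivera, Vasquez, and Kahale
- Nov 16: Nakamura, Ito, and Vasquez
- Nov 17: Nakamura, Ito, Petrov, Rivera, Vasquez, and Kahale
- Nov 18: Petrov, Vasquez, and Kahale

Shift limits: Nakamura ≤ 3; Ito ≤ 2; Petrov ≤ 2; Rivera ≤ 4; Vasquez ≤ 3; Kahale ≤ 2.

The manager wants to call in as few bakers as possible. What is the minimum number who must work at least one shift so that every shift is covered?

8 slots to fill and no one can take more than 4, so at least ⌈8/4⌉ = 2 bakers are needed.
Any 2 bakers together have capacity at most 4+3 = 7 < 8 slots, so 2 can never suffice.
Nakamura, Petrov, and Rivera alone can cover everything: Nov 11→Rivera, Nov 12→Nakamura, Nov 13→Rivera, Nov 14→Petrov, Nov 15→Nakamura, Nov 16→Nakamura, Nov 17→Rivera, Nov 18→Petrov.

3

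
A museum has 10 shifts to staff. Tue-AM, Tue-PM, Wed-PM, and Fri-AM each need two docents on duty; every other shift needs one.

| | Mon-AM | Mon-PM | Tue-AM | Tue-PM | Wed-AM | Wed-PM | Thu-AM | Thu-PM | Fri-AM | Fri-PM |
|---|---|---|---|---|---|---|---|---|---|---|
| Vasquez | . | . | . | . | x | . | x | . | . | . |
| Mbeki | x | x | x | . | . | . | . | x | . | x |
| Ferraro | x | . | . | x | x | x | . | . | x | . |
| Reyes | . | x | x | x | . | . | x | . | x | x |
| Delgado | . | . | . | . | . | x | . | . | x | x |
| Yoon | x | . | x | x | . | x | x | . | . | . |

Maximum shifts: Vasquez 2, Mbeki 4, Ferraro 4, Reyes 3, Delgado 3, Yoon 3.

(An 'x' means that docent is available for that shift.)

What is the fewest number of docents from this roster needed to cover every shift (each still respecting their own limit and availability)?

4

14 slots to fill and no one can take more than 4, so at least ⌈14/4⌉ = 4 docents are needed.
Mbeki, Ferraro, Reyes, and Delgado alone can cover everything: Mon-AM→Mbeki, Mon-PM→Mbeki, Tue-AM→Mbeki+Reyes, Tue-PM→Ferraro+Reyes, Wed-AM→Ferraro, Wed-PM→Ferraro+Delgado, Thu-AM→Reyes, Thu-PM→Mbeki, Fri-AM→Ferraro+Delgado, Fri-PM→Delgado.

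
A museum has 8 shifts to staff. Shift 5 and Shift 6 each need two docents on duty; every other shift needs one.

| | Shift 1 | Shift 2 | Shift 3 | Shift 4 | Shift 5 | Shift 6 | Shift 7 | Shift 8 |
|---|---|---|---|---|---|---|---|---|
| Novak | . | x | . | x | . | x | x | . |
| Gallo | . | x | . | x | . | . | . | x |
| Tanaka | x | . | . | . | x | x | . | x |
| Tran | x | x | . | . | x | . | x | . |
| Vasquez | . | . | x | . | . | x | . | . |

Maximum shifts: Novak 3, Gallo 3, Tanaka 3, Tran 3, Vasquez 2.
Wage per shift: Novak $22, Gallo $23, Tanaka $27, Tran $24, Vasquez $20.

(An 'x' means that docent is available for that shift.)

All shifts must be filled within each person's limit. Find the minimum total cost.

$227

Shift 3 can only be covered by Vasquez, so that assignment is forced.
Shift 5 can only be covered by Tanaka and Tran, so that assignment is forced.
Picking the cheapest available docent for each shift independently would cost $226, but that ignores the shift limits.
An optimal schedule: Shift 1→Tran, Shift 2→Gallo, Shift 3→Vasquez, Shift 4→Novak, Shift 5→Tran+Tanaka, Shift 6→Vasquez+Novak, Shift 7→Novak, Shift 8→Gallo.
Total: 24 + 23 + 20 + 22 + 24 + 27 + 20 + 22 + 22 + 23 = $227.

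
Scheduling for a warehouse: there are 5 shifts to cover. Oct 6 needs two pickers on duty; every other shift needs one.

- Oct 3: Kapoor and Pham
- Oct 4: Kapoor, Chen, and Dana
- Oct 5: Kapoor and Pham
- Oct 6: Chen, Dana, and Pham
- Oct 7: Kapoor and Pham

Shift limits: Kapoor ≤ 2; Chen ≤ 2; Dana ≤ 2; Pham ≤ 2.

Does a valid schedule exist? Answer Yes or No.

Yes

One valid schedule: Oct 3→Kapoor, Oct 4→Chen, Oct 5→Kapoor, Oct 6→Chen+Dana, Oct 7→Pham.
Loads: Kapoor 2/2, Chen 2/2, Dana 1/2, Pham 1/2 — all within limits.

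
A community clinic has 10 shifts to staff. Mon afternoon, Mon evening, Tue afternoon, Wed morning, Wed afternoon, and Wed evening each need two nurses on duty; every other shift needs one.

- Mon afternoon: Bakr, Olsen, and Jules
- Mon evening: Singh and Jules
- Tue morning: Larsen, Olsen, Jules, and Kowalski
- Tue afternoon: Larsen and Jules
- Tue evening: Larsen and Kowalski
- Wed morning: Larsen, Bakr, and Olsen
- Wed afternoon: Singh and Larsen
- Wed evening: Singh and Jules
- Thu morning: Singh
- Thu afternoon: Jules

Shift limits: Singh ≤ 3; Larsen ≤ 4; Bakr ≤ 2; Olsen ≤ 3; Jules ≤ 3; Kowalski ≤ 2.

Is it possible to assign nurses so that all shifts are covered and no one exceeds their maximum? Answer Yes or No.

No

Total capacity is 17 and 16 slots are needed, so capacity alone doesn't rule it out.
Shifts {Mon evening, Tue afternoon, Wed evening, Thu afternoon} need 7 worker-slots in total, but the nurses available for any of those shifts (Singh, Larsen, and Jules) can supply at most 6 among them. So no valid schedule exists.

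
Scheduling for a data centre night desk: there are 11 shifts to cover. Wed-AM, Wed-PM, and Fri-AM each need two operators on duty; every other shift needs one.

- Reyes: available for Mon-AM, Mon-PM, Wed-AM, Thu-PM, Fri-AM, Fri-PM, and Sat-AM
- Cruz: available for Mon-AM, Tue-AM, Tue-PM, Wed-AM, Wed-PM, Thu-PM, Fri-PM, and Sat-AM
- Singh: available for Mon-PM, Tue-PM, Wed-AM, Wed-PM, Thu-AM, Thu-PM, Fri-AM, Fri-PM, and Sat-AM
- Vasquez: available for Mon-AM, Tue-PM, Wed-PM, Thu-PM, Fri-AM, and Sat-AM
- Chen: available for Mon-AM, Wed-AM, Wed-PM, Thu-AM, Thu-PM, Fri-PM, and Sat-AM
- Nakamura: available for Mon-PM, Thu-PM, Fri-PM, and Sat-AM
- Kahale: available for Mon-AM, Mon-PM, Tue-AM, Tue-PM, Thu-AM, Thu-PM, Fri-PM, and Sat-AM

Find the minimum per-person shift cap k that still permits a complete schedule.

With 7 operators and 14 worker-slots to fill, someone must work at least ⌈14/7⌉ = 2 shifts, so k ≥ 2.
k = 2 works: Mon-AM→Kahale, Mon-PM→Reyes, Tue-AM→Cruz, Tue-PM→Vasquez, Wed-AM→Cruz+Chen, Wed-PM→Vasquez+Chen, Thu-AM→Singh, Thu-PM→Nakamura, Fri-AM→Reyes+Singh, Fri-PM→Nakamura, Sat-AM→Kahale.
Loads: Reyes 2, Cruz 2, Singh 2, Vasquez 2, Chen 2, Nakamura 2, Kahale 2 — all ≤ 2.

2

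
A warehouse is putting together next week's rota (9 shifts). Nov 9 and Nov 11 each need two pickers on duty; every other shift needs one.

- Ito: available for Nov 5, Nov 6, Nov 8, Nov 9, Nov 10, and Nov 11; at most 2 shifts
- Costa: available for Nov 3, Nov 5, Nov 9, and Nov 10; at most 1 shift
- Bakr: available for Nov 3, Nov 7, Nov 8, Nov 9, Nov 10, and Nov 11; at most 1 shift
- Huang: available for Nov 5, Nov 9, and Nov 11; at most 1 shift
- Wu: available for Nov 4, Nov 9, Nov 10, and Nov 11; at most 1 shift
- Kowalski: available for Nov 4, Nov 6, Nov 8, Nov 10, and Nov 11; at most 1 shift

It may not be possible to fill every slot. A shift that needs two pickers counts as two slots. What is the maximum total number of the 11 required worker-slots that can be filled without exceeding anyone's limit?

Total capacity across all pickers is 2+1+1+1+1+1 = 7, and 11 slots are needed, so at most 7 can be filled.
An assignment achieving 7: Nov 3→Costa, Nov 4→Wu, Nov 5→Ito, Nov 6→Ito, Nov 7→Bakr, Nov 8→Kowalski, Nov 9→Huang.
Loads: Ito 2/2, Costa 1/1, Bakr 1/1, Huang 1/1, Wu 1/1, Kowalski 1/1.

7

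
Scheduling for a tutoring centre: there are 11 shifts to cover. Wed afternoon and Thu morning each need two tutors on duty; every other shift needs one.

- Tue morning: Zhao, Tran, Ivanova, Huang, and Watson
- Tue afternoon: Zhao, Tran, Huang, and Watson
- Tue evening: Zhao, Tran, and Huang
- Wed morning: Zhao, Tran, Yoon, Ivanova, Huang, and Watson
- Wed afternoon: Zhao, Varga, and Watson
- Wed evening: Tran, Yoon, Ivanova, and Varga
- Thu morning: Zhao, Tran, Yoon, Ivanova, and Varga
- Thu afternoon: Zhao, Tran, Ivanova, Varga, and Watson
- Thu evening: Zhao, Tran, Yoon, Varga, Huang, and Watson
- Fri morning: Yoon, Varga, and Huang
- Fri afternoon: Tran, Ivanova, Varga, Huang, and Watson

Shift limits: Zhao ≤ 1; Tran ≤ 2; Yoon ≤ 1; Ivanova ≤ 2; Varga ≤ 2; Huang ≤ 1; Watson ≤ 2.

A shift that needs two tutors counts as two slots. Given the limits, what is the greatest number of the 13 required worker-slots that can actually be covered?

Total capacity across all tutors is 1+2+1+2+2+1+2 = 11, and 13 slots are needed, so at most 11 can be filled.
An assignment achieving 11: Tue morning→Ivanova, Tue afternoon→Tran, Tue evening→Zhao, Wed afternoon→Varga+Watson, Wed evening→Tran, Thu morning→Ivanova+Varga, Thu afternoon→Watson, Fri morning→Yoon, Fri afternoon→Huang.
Loads: Zhao 1/1, Tran 2/2, Yoon 1/1, Ivanova 2/2, Varga 2/2, Huang 1/1, Watson 2/2.

11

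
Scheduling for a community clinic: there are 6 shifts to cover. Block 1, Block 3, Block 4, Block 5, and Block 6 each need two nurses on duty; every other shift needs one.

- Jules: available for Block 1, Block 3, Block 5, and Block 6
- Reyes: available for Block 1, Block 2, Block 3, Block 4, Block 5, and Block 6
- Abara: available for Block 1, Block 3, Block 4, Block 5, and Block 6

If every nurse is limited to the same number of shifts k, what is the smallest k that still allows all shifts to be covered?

4

With 3 nurses and 11 worker-slots to fill, someone must work at least ⌈11/3⌉ = 4 shifts, so k ≥ 4.
k = 4 works: Block 1→Jules+Reyes, Block 2→Reyes, Block 3→Jules+Reyes, Block 4→Reyes+Abara, Block 5→Jules+Abara, Block 6→Jules+Abara.
Loads: Jules 4, Reyes 4, Abara 3 — all ≤ 4.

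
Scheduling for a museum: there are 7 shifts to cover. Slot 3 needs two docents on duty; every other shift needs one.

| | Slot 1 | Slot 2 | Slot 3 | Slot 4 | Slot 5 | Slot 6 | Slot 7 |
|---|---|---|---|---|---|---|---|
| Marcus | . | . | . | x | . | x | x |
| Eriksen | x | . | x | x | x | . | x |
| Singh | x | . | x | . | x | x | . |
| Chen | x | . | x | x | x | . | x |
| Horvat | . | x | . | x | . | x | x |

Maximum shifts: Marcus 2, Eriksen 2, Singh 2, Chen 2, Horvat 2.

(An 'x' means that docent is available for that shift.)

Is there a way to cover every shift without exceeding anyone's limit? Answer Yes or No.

Slot 2 can only be covered by Horvat, so that assignment is forced.
One valid schedule: Slot 1→Eriksen, Slot 2→Horvat, Slot 3→Eriksen+Singh, Slot 4→Marcus, Slot 5→Singh, Slot 6→Marcus, Slot 7→Chen.
Loads: Marcus 2/2, Eriksen 2/2, Singh 2/2, Chen 1/2, Horvat 1/2 — all within limits.

Yes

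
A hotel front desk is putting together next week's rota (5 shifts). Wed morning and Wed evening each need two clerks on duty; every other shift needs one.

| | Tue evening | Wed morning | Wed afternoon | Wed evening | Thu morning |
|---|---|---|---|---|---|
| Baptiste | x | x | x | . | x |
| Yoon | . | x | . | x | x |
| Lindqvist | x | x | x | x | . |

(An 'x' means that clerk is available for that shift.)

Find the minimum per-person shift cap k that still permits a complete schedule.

With 3 clerks and 7 worker-slots to fill, someone must work at least ⌈7/3⌉ = 3 shifts, so k ≥ 3.
k = 3 works: Tue evening→Baptiste, Wed morning→Yoon+Lindqvist, Wed afternoon→Baptiste, Wed evening→Yoon+Lindqvist, Thu morning→Baptiste.
Loads: Baptiste 3, Yoon 2, Lindqvist 2 — all ≤ 3.

3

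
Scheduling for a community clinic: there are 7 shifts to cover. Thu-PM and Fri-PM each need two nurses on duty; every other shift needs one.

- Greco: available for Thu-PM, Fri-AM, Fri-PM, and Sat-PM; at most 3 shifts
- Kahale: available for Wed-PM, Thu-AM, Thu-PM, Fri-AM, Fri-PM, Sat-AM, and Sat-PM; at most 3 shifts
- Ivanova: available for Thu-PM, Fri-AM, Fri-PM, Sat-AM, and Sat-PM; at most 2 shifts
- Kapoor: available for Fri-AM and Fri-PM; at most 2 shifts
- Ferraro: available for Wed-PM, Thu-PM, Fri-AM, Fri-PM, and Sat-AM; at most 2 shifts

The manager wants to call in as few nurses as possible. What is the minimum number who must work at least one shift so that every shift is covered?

4

9 slots to fill and no one can take more than 3, so at least ⌈9/3⌉ = 3 nurses are needed.
Any 3 nurses together have capacity at most 3+3+2 = 8 < 9 slots, so 3 can never suffice.
Greco, Kahale, Ivanova, and Kapoor alone can cover everything: Wed-PM→Kahale, Thu-AM→Kahale, Thu-PM→Greco+Ivanova, Fri-AM→Greco, Fri-PM→Ivanova+Kapoor, Sat-AM→Kahale, Sat-PM→Greco.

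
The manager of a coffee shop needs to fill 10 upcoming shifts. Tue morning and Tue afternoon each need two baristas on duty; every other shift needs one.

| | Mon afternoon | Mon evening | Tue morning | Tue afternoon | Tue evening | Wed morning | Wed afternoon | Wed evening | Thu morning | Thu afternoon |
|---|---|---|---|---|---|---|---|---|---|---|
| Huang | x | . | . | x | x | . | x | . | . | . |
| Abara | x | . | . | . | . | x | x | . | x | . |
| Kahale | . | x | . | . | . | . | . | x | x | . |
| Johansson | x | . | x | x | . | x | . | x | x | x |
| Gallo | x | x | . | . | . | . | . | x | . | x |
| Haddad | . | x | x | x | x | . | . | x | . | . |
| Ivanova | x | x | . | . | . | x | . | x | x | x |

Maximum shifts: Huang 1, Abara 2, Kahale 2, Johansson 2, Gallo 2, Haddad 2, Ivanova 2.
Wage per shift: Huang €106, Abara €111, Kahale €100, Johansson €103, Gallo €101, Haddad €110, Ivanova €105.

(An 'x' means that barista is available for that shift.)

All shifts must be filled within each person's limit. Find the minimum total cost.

€1255

Tue morning can only be covered by Johansson and Haddad, so that assignment is forced.
Picking the cheapest available barista for each shift independently would cost €1239, but that ignores the shift limits.
An optimal schedule: Mon afternoon→Gallo, Mon evening→Kahale, Tue morning→Johansson+Haddad, Tue afternoon→Johansson+Haddad, Tue evening→Huang, Wed morning→Ivanova, Wed afternoon→Abara, Wed evening→Ivanova, Thu morning→Kahale, Thu afternoon→Gallo.
Total: 101 + 100 + 103 + 110 + 103 + 110 + 106 + 105 + 111 + 105 + 100 + 101 = €1255.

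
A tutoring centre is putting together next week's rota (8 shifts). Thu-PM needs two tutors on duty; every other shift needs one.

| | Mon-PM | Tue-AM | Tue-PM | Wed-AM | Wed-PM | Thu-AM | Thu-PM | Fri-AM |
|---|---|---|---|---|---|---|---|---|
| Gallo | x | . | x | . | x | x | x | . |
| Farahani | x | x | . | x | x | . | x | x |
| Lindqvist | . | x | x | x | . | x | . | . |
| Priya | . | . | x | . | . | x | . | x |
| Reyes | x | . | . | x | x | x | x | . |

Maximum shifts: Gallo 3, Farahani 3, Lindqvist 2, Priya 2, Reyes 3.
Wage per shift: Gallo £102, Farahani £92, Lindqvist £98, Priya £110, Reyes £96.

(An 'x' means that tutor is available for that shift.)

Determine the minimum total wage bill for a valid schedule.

£862

Picking the cheapest available tutor for each shift independently would cost £842, but that ignores the shift limits.
An optimal schedule: Mon-PM→Farahani, Tue-AM→Farahani, Tue-PM→Lindqvist, Wed-AM→Reyes, Wed-PM→Reyes, Thu-AM→Lindqvist, Thu-PM→Reyes+Gallo, Fri-AM→Farahani.
Total: 92 + 92 + 98 + 96 + 96 + 98 + 96 + 102 + 92 = £862.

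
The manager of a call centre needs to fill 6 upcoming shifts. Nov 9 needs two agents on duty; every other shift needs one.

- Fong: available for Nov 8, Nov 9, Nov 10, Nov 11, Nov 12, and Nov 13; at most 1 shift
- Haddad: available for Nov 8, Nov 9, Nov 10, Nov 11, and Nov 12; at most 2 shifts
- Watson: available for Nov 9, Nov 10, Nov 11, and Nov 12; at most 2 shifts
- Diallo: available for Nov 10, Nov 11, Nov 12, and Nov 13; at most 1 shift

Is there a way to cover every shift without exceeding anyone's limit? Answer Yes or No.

Total capacity is 1+2+2+1 = 6 but 7 worker-slots are needed — infeasible.

No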